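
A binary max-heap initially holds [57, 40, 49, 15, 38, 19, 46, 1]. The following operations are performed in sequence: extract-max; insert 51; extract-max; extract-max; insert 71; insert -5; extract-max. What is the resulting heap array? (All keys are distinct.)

[46, 40, 19, 15, 38, 1, -5]

extract-max → returns 57:
  remove root 57; move last element 1 to root → [1, 40, 49, 15, 38, 19, 46]
  1 vs larger child 49 at index 2, swap → [49, 40, 1, 15, 38, 19, 46]
  1 vs larger child 46 at index 6, swap → [49, 40, 46, 15, 38, 19, 1]
insert 51:
  append 51 at index 7 → [49, 40, 46, 15, 38, 19, 1, 51]
  51 > parent 15 at index 3, swap → [49, 40, 46, 51, 38, 19, 1, 15]
  51 > parent 40 at index 1, swap → [49, 51, 46, 40, 38, 19, 1, 15]
  51 > parent 49 at index 0, swap → [51, 49, 46, 40, 38, 19, 1, 15]
extract-max → returns 51:
  remove root 51; move last element 15 to root → [15, 49, 46, 40, 38, 19, 1]
  15 vs larger child 49 at index 1, swap → [49, 15, 46, 40, 38, 19, 1]
  15 vs larger child 40 at index 3, swap → [49, 40, 46, 15, 38, 19, 1]
extract-max → returns 49:
  remove root 49; move last element 1 to root → [1, 40, 46, 15, 38, 19]
  1 vs larger child 46 at index 2, swap → [46, 40, 1, 15, 38, 19]
  1 vs only child 19 at index 5, swap → [46, 40, 19, 15, 38, 1]
insert 71:
  append 71 at index 6 → [46, 40, 19, 15, 38, 1, 71]
  71 > parent 19 at index 2, swap → [46, 40, 71, 15, 38, 1, 19]
  71 > parent 46 at index 0, swap → [71, 40, 46, 15, 38, 1, 19]
insert -5:
  append -5 at index 7 → [71, 40, 46, 15, 38, 1, 19, -5] (no swap needed)
extract-max → returns 71:
  remove root 71; move last element -5 to root → [-5, 40, 46, 15, 38, 1, 19]
  -5 vs larger child 46 at index 2, swap → [46, 40, -5, 15, 38, 1, 19]
  -5 vs larger child 19 at index 6, swap → [46, 40, 19, 15, 38, 1, -5]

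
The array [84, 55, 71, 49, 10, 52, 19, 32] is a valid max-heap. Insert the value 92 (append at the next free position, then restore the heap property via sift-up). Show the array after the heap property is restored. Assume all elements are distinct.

[92, 84, 71, 55, 10, 52, 19, 32, 49]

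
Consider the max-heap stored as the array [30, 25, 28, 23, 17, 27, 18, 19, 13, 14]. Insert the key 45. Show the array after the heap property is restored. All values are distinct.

[45, 30, 28, 23, 25, 27, 18, 19, 13, 14, 17]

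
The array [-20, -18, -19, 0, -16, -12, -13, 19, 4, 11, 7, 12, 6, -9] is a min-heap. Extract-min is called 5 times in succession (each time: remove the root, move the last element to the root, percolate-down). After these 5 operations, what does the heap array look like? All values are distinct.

[-12, 0, -9, 4, 6, 7, 11, 19, 12]

extract-min #1 returns -20:
  remove root -20; move last element -9 to root → [-9, -18, -19, 0, -16, -12, -13, 19, 4, 11, 7, 12, 6]
  -9 vs smaller child -19 at index 2, swap → [-19, -18, -9, 0, -16, -12, -13, 19, 4, 11, 7, 12, 6]
  -9 vs smaller child -13 at index 6, swap → [-19, -18, -13, 0, -16, -12, -9, 19, 4, 11, 7, 12, 6]
extract-min #2 returns -19:
  remove root -19; move last element 6 to root → [6, -18, -13, 0, -16, -12, -9, 19, 4, 11, 7, 12]
  6 vs smaller child -18 at index 1, swap → [-18, 6, -13, 0, -16, -12, -9, 19, 4, 11, 7, 12]
  6 vs smaller child -16 at index 4, swap → [-18, -16, -13, 0, 6, -12, -9, 19, 4, 11, 7, 12]
extract-min #3 returns -18:
  remove root -18; move last element 12 to root → [12, -16, -13, 0, 6, -12, -9, 19, 4, 11, 7]
  12 vs smaller child -16 at index 1, swap → [-16, 12, -13, 0, 6, -12, -9, 19, 4, 11, 7]
  12 vs smaller child 0 at index 3, swap → [-16, 0, -13, 12, 6, -12, -9, 19, 4, 11, 7]
  12 vs smaller child 4 at index 8, swap → [-16, 0, -13, 4, 6, -12, -9, 19, 12, 11, 7]
extract-min #4 returns -16:
  remove root -16; move last element 7 to root → [7, 0, -13, 4, 6, -12, -9, 19, 12, 11]
  7 vs smaller child -13 at index 2, swap → [-13, 0, 7, 4, 6, -12, -9, 19, 12, 11]
  7 vs smaller child -12 at index 5, swap → [-13, 0, -12, 4, 6, 7, -9, 19, 12, 11]
extract-min #5 returns -13:
  remove root -13; move last element 11 to root → [11, 0, -12, 4, 6, 7, -9, 19, 12]
  11 vs smaller child -12 at index 2, swap → [-12, 0, 11, 4, 6, 7, -9, 19, 12]
  11 vs smaller child -9 at index 6, swap → [-12, 0, -9, 4, 6, 7, 11, 19, 12]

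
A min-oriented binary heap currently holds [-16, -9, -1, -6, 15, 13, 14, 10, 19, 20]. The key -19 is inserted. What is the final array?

[-19, -16, -1, -6, -9, 13, 14, 10, 19, 20, 15]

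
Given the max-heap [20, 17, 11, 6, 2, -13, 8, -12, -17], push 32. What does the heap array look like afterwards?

[32, 20, 11, 6, 17, -13, 8, -12, -17, 2]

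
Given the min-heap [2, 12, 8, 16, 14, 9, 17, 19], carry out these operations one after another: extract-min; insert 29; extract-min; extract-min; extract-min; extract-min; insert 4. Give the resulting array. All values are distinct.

extract-min → returns 2:
  remove root 2; move last element 19 to root → [19, 12, 8, 16, 14, 9, 17]
  19 vs smaller child 8 at index 2, swap → [8, 12, 19, 16, 14, 9, 17]
  19 vs smaller child 9 at index 5, swap → [8, 12, 9, 16, 14, 19, 17]
insert 29:
  append 29 at index 7 → [8, 12, 9, 16, 14, 19, 17, 29] (no swap needed)
extract-min → returns 8:
  remove root 8; move last element 29 to root → [29, 12, 9, 16, 14, 19, 17]
  29 vs smaller child 9 at index 2, swap → [9, 12, 29, 16, 14, 19, 17]
  29 vs smaller child 17 at index 6, swap → [9, 12, 17, 16, 14, 19, 29]
extract-min → returns 9:
  remove root 9; move last element 29 to root → [29, 12, 17, 16, 14, 19]
  29 vs smaller child 12 at index 1, swap → [12, 29, 17, 16, 14, 19]
  29 vs smaller child 14 at index 4, swap → [12, 14, 17, 16, 29, 19]
extract-min → returns 12:
  remove root 12; move last element 19 to root → [19, 14, 17, 16, 29]
  19 vs smaller child 14 at index 1, swap → [14, 19, 17, 16, 29]
  19 vs smaller child 16 at index 3, swap → [14, 16, 17, 19, 29]
extract-min → returns 14:
  remove root 14; move last element 29 to root → [29, 16, 17, 19]
  29 vs smaller child 16 at index 1, swap → [16, 29, 17, 19]
  29 vs only child 19 at index 3, swap → [16, 19, 17, 29]
insert 4:
  append 4 at index 4 → [16, 19, 17, 29, 4]
  4 < parent 19 at index 1, swap → [16, 4, 17, 29, 19]
  4 < parent 16 at index 0, swap → [4, 16, 17, 29, 19]

[4, 16, 17, 29, 19]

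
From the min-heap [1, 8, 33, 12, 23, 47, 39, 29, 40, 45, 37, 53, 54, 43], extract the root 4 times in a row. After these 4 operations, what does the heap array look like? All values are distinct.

[29, 37, 33, 40, 45, 47, 39, 43, 53, 54]

extract-min #1 returns 1:
  remove root 1; move last element 43 to root → [43, 8, 33, 12, 23, 47, 39, 29, 40, 45, 37, 53, 54]
  43 vs smaller child 8 at index 1, swap → [8, 43, 33, 12, 23, 47, 39, 29, 40, 45, 37, 53, 54]
  43 vs smaller child 12 at index 3, swap → [8, 12, 33, 43, 23, 47, 39, 29, 40, 45, 37, 53, 54]
  43 vs smaller child 29 at index 7, swap → [8, 12, 33, 29, 23, 47, 39, 43, 40, 45, 37, 53, 54]
extract-min #2 returns 8:
  remove root 8; move last element 54 to root → [54, 12, 33, 29, 23, 47, 39, 43, 40, 45, 37, 53]
  54 vs smaller child 12 at index 1, swap → [12, 54, 33, 29, 23, 47, 39, 43, 40, 45, 37, 53]
  54 vs smaller child 23 at index 4, swap → [12, 23, 33, 29, 54, 47, 39, 43, 40, 45, 37, 53]
  54 vs smaller child 37 at index 10, swap → [12, 23, 33, 29, 37, 47, 39, 43, 40, 45, 54, 53]
extract-min #3 returns 12:
  remove root 12; move last element 53 to root → [53, 23, 33, 29, 37, 47, 39, 43, 40, 45, 54]
  53 vs smaller child 23 at index 1, swap → [23, 53, 33, 29, 37, 47, 39, 43, 40, 45, 54]
  53 vs smaller child 29 at index 3, swap → [23, 29, 33, 53, 37, 47, 39, 43, 40, 45, 54]
  53 vs smaller child 40 at index 8, swap → [23, 29, 33, 40, 37, 47, 39, 43, 53, 45, 54]
extract-min #4 returns 23:
  remove root 23; move last element 54 to root → [54, 29, 33, 40, 37, 47, 39, 43, 53, 45]
  54 vs smaller child 29 at index 1, swap → [29, 54, 33, 40, 37, 47, 39, 43, 53, 45]
  54 vs smaller child 37 at index 4, swap → [29, 37, 33, 40, 54, 47, 39, 43, 53, 45]
  54 vs only child 45 at index 9, swap → [29, 37, 33, 40, 45, 47, 39, 43, 53, 54]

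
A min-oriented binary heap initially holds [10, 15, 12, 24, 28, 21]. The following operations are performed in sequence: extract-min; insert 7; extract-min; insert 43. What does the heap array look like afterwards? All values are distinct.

extract-min → returns 10:
  remove root 10; move last element 21 to root → [21, 15, 12, 24, 28]
  21 vs smaller child 12 at index 2, swap → [12, 15, 21, 24, 28]
insert 7:
  append 7 at index 5 → [12, 15, 21, 24, 28, 7]
  7 < parent 21 at index 2, swap → [12, 15, 7, 24, 28, 21]
  7 < parent 12 at index 0, swap → [7, 15, 12, 24, 28, 21]
extract-min → returns 7:
  remove root 7; move last element 21 to root → [21, 15, 12, 24, 28]
  21 vs smaller child 12 at index 2, swap → [12, 15, 21, 24, 28]
insert 43:
  append 43 at index 5 → [12, 15, 21, 24, 28, 43] (no swap needed)

[12, 15, 21, 24, 28, 43]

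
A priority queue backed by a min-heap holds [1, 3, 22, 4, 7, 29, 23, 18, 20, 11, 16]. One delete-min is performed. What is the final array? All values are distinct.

[3, 4, 22, 16, 7, 29, 23, 18, 20, 11]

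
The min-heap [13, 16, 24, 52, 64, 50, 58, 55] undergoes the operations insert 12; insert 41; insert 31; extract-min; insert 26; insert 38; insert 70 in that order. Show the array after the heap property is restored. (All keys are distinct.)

[13, 16, 24, 41, 26, 38, 58, 55, 52, 64, 31, 50, 70]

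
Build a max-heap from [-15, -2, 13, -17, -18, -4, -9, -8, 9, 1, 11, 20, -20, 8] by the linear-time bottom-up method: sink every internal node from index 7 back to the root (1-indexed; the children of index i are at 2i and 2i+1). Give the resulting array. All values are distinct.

sift down from index 7:
  -9 vs only child 8 at index 14, swap → [-15, -2, 13, -17, -18, -4, 8, -8, 9, 1, 11, 20, -20, -9]
sift down from index 6:
  -4 vs larger child 20 at index 12, swap → [-15, -2, 13, -17, -18, 20, 8, -8, 9, 1, 11, -4, -20, -9]
sift down from index 5:
  -18 vs larger child 11 at index 11, swap → [-15, -2, 13, -17, 11, 20, 8, -8, 9, 1, -18, -4, -20, -9]
sift down from index 4:
  -17 vs larger child 9 at index 9, swap → [-15, -2, 13, 9, 11, 20, 8, -8, -17, 1, -18, -4, -20, -9]
sift down from index 3:
  13 vs larger child 20 at index 6, swap → [-15, -2, 20, 9, 11, 13, 8, -8, -17, 1, -18, -4, -20, -9]
sift down from index 2:
  -2 vs larger child 11 at index 5, swap → [-15, 11, 20, 9, -2, 13, 8, -8, -17, 1, -18, -4, -20, -9]
  -2 vs larger child 1 at index 10, swap → [-15, 11, 20, 9, 1, 13, 8, -8, -17, -2, -18, -4, -20, -9]
sift down from index 1:
  -15 vs larger child 20 at index 3, swap → [20, 11, -15, 9, 1, 13, 8, -8, -17, -2, -18, -4, -20, -9]
  -15 vs larger child 13 at index 6, swap → [20, 11, 13, 9, 1, -15, 8, -8, -17, -2, -18, -4, -20, -9]
  -15 vs larger child -4 at index 12, swap → [20, 11, 13, 9, 1, -4, 8, -8, -17, -2, -18, -15, -20, -9]

[20, 11, 13, 9, 1, -4, 8, -8, -17, -2, -18, -15, -20, -9]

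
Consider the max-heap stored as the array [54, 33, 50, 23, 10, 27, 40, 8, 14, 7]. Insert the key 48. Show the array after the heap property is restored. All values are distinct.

[54, 48, 50, 23, 33, 27, 40, 8, 14, 7, 10]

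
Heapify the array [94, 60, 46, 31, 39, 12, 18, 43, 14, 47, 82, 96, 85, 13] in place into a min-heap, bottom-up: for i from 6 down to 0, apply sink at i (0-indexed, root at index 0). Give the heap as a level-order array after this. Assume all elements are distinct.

sift down from index 6:
  18 vs only child 13 at index 13, swap → [94, 60, 46, 31, 39, 12, 13, 43, 14, 47, 82, 96, 85, 18]
sift down from index 5: already satisfies heap property
sift down from index 4: already satisfies heap property
sift down from index 3:
  31 vs smaller child 14 at index 8, swap → [94, 60, 46, 14, 39, 12, 13, 43, 31, 47, 82, 96, 85, 18]
sift down from index 2:
  46 vs smaller child 12 at index 5, swap → [94, 60, 12, 14, 39, 46, 13, 43, 31, 47, 82, 96, 85, 18]
sift down from index 1:
  60 vs smaller child 14 at index 3, swap → [94, 14, 12, 60, 39, 46, 13, 43, 31, 47, 82, 96, 85, 18]
  60 vs smaller child 31 at index 8, swap → [94, 14, 12, 31, 39, 46, 13, 43, 60, 47, 82, 96, 85, 18]
sift down from index 0:
  94 vs smaller child 12 at index 2, swap → [12, 14, 94, 31, 39, 46, 13, 43, 60, 47, 82, 96, 85, 18]
  94 vs smaller child 13 at index 6, swap → [12, 14, 13, 31, 39, 46, 94, 43, 60, 47, 82, 96, 85, 18]
  94 vs only child 18 at index 13, swap → [12, 14, 13, 31, 39, 46, 18, 43, 60, 47, 82, 96, 85, 94]

[12, 14, 13, 31, 39, 46, 18, 43, 60, 47, 82, 96, 85, 94]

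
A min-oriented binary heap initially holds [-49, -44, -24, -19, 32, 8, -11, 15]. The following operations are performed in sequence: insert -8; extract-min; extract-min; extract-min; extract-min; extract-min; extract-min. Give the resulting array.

insert -8:
  append -8 at index 8 → [-49, -44, -24, -19, 32, 8, -11, 15, -8] (no swap needed)
extract-min → returns -49:
  remove root -49; move last element -8 to root → [-8, -44, -24, -19, 32, 8, -11, 15]
  -8 vs smaller child -44 at index 1, swap → [-44, -8, -24, -19, 32, 8, -11, 15]
  -8 vs smaller child -19 at index 3, swap → [-44, -19, -24, -8, 32, 8, -11, 15]
extract-min → returns -44:
  remove root -44; move last element 15 to root → [15, -19, -24, -8, 32, 8, -11]
  15 vs smaller child -24 at index 2, swap → [-24, -19, 15, -8, 32, 8, -11]
  15 vs smaller child -11 at index 6, swap → [-24, -19, -11, -8, 32, 8, 15]
extract-min → returns -24:
  remove root -24; move last element 15 to root → [15, -19, -11, -8, 32, 8]
  15 vs smaller child -19 at index 1, swap → [-19, 15, -11, -8, 32, 8]
  15 vs smaller child -8 at index 3, swap → [-19, -8, -11, 15, 32, 8]
extract-min → returns -19:
  remove root -19; move last element 8 to root → [8, -8, -11, 15, 32]
  8 vs smaller child -11 at index 2, swap → [-11, -8, 8, 15, 32]
extract-min → returns -11:
  remove root -11; move last element 32 to root → [32, -8, 8, 15]
  32 vs smaller child -8 at index 1, swap → [-8, 32, 8, 15]
  32 vs only child 15 at index 3, swap → [-8, 15, 8, 32]
extract-min → returns -8:
  remove root -8; move last element 32 to root → [32, 15, 8]
  32 vs smaller child 8 at index 2, swap → [8, 15, 32]

[8, 15, 32]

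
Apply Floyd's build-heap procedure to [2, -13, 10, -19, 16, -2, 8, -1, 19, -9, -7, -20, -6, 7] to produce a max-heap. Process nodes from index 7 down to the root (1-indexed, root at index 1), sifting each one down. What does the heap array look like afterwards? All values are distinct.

[19, 16, 10, -1, 2, -2, 8, -13, -19, -9, -7, -20, -6, 7]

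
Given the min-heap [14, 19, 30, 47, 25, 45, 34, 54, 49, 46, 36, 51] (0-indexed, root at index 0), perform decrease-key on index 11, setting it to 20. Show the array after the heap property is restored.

set index 11 from 51 to 20 → [14, 19, 30, 47, 25, 45, 34, 54, 49, 46, 36, 20]
20 < parent 45 at index 5, swap → [14, 19, 30, 47, 25, 20, 34, 54, 49, 46, 36, 45]
20 < parent 30 at index 2, swap → [14, 19, 20, 47, 25, 30, 34, 54, 49, 46, 36, 45]

[14, 19, 20, 47, 25, 30, 34, 54, 49, 46, 36, 45]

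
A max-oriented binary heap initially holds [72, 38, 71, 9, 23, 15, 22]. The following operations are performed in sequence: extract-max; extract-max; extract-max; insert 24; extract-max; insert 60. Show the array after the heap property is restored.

[60, 23, 22, 9, 15]

extract-max → returns 72:
  remove root 72; move last element 22 to root → [22, 38, 71, 9, 23, 15]
  22 vs larger child 71 at index 2, swap → [71, 38, 22, 9, 23, 15]
extract-max → returns 71:
  remove root 71; move last element 15 to root → [15, 38, 22, 9, 23]
  15 vs larger child 38 at index 1, swap → [38, 15, 22, 9, 23]
  15 vs larger child 23 at index 4, swap → [38, 23, 22, 9, 15]
extract-max → returns 38:
  remove root 38; move last element 15 to root → [15, 23, 22, 9]
  15 vs larger child 23 at index 1, swap → [23, 15, 22, 9]
insert 24:
  append 24 at index 4 → [23, 15, 22, 9, 24]
  24 > parent 15 at index 1, swap → [23, 24, 22, 9, 15]
  24 > parent 23 at index 0, swap → [24, 23, 22, 9, 15]
extract-max → returns 24:
  remove root 24; move last element 15 to root → [15, 23, 22, 9]
  15 vs larger child 23 at index 1, swap → [23, 15, 22, 9]
insert 60:
  append 60 at index 4 → [23, 15, 22, 9, 60]
  60 > parent 15 at index 1, swap → [23, 60, 22, 9, 15]
  60 > parent 23 at index 0, swap → [60, 23, 22, 9, 15]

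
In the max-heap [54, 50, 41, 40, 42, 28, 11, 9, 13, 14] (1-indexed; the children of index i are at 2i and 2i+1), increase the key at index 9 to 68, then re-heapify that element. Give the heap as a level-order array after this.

[68, 54, 41, 50, 42, 28, 11, 9, 40, 14]

set index 9 from 13 to 68 → [54, 50, 41, 40, 42, 28, 11, 9, 68, 14]
68 > parent 40 at index 4, swap → [54, 50, 41, 68, 42, 28, 11, 9, 40, 14]
68 > parent 50 at index 2, swap → [54, 68, 41, 50, 42, 28, 11, 9, 40, 14]
68 > parent 54 at index 1, swap → [68, 54, 41, 50, 42, 28, 11, 9, 40, 14]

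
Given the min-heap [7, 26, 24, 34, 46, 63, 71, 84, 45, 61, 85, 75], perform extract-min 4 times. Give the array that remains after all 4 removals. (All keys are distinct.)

extract-min #1 returns 7:
  remove root 7; move last element 75 to root → [75, 26, 24, 34, 46, 63, 71, 84, 45, 61, 85]
  75 vs smaller child 24 at index 2, swap → [24, 26, 75, 34, 46, 63, 71, 84, 45, 61, 85]
  75 vs smaller child 63 at index 5, swap → [24, 26, 63, 34, 46, 75, 71, 84, 45, 61, 85]
extract-min #2 returns 24:
  remove root 24; move last element 85 to root → [85, 26, 63, 34, 46, 75, 71, 84, 45, 61]
  85 vs smaller child 26 at index 1, swap → [26, 85, 63, 34, 46, 75, 71, 84, 45, 61]
  85 vs smaller child 34 at index 3, swap → [26, 34, 63, 85, 46, 75, 71, 84, 45, 61]
  85 vs smaller child 45 at index 8, swap → [26, 34, 63, 45, 46, 75, 71, 84, 85, 61]
extract-min #3 returns 26:
  remove root 26; move last element 61 to root → [61, 34, 63, 45, 46, 75, 71, 84, 85]
  61 vs smaller child 34 at index 1, swap → [34, 61, 63, 45, 46, 75, 71, 84, 85]
  61 vs smaller child 45 at index 3, swap → [34, 45, 63, 61, 46, 75, 71, 84, 85]
extract-min #4 returns 34:
  remove root 34; move last element 85 to root → [85, 45, 63, 61, 46, 75, 71, 84]
  85 vs smaller child 45 at index 1, swap → [45, 85, 63, 61, 46, 75, 71, 84]
  85 vs smaller child 46 at index 4, swap → [45, 46, 63, 61, 85, 75, 71, 84]

[45, 46, 63, 61, 85, 75, 71, 84]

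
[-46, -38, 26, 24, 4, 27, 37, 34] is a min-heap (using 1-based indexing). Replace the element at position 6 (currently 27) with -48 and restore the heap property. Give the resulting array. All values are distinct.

[-48, -38, -46, 24, 4, 26, 37, 34]

set index 6 from 27 to -48 → [-46, -38, 26, 24, 4, -48, 37, 34]
-48 < parent 26 at index 3, swap → [-46, -38, -48, 24, 4, 26, 37, 34]
-48 < parent -46 at index 1, swap → [-48, -38, -46, 24, 4, 26, 37, 34]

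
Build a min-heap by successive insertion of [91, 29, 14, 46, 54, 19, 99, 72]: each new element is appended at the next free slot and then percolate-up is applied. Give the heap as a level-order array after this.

Insert 91:
  append 91 at index 0 → [91] (no swap needed)
Insert 29:
  append 29 at index 1 → [91, 29]
  29 < parent 91 at index 0, swap → [29, 91]
Insert 14:
  append 14 at index 2 → [29, 91, 14]
  14 < parent 29 at index 0, swap → [14, 91, 29]
Insert 46:
  append 46 at index 3 → [14, 91, 29, 46]
  46 < parent 91 at index 1, swap → [14, 46, 29, 91]
Insert 54:
  append 54 at index 4 → [14, 46, 29, 91, 54] (no swap needed)
Insert 19:
  append 19 at index 5 → [14, 46, 29, 91, 54, 19]
  19 < parent 29 at index 2, swap → [14, 46, 19, 91, 54, 29]
Insert 99:
  append 99 at index 6 → [14, 46, 19, 91, 54, 29, 99] (no swap needed)
Insert 72:
  append 72 at index 7 → [14, 46, 19, 91, 54, 29, 99, 72]
  72 < parent 91 at index 3, swap → [14, 46, 19, 72, 54, 29, 99, 91]

[14, 46, 19, 72, 54, 29, 99, 91]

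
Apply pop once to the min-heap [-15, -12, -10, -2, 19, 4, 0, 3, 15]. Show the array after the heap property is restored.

remove root -15; move last element 15 to root → [15, -12, -10, -2, 19, 4, 0, 3]
15 vs smaller child -12 at index 1, swap → [-12, 15, -10, -2, 19, 4, 0, 3]
15 vs smaller child -2 at index 3, swap → [-12, -2, -10, 15, 19, 4, 0, 3]
15 vs only child 3 at index 7, swap → [-12, -2, -10, 3, 19, 4, 0, 15]

[-12, -2, -10, 3, 19, 4, 0, 15]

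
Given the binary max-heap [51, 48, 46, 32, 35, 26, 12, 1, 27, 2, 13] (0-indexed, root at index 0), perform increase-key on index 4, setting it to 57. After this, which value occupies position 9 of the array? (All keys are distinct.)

2

set index 4 from 35 to 57 → [51, 48, 46, 32, 57, 26, 12, 1, 27, 2, 13]
57 > parent 48 at index 1, swap → [51, 57, 46, 32, 48, 26, 12, 1, 27, 2, 13]
57 > parent 51 at index 0, swap → [57, 51, 46, 32, 48, 26, 12, 1, 27, 2, 13]
resulting array: [57, 51, 46, 32, 48, 26, 12, 1, 27, 2, 13]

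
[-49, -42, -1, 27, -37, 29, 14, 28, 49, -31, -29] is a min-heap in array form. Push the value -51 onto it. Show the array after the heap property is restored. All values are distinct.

[-51, -42, -49, 27, -37, -1, 14, 28, 49, -31, -29, 29]

append -51 at index 11 → [-49, -42, -1, 27, -37, 29, 14, 28, 49, -31, -29, -51]
-51 < parent 29 at index 5, swap → [-49, -42, -1, 27, -37, -51, 14, 28, 49, -31, -29, 29]
-51 < parent -1 at index 2, swap → [-49, -42, -51, 27, -37, -1, 14, 28, 49, -31, -29, 29]
-51 < parent -49 at index 0, swap → [-51, -42, -49, 27, -37, -1, 14, 28, 49, -31, -29, 29]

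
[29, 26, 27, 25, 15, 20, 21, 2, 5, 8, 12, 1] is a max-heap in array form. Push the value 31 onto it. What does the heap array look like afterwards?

append 31 at index 12 → [29, 26, 27, 25, 15, 20, 21, 2, 5, 8, 12, 1, 31]
31 > parent 20 at index 5, swap → [29, 26, 27, 25, 15, 31, 21, 2, 5, 8, 12, 1, 20]
31 > parent 27 at index 2, swap → [29, 26, 31, 25, 15, 27, 21, 2, 5, 8, 12, 1, 20]
31 > parent 29 at index 0, swap → [31, 26, 29, 25, 15, 27, 21, 2, 5, 8, 12, 1, 20]

[31, 26, 29, 25, 15, 27, 21, 2, 5, 8, 12, 1, 20]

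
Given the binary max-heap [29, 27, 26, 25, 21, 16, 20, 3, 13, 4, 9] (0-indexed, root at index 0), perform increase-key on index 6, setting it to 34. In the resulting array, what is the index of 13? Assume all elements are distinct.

set index 6 from 20 to 34 → [29, 27, 26, 25, 21, 16, 34, 3, 13, 4, 9]
34 > parent 26 at index 2, swap → [29, 27, 34, 25, 21, 16, 26, 3, 13, 4, 9]
34 > parent 29 at index 0, swap → [34, 27, 29, 25, 21, 16, 26, 3, 13, 4, 9]
resulting array: [34, 27, 29, 25, 21, 16, 26, 3, 13, 4, 9]

8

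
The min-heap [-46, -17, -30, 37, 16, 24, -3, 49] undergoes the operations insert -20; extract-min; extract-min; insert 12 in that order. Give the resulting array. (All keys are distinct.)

[-20, -17, -3, 12, 16, 24, 37, 49]

insert -20:
  append -20 at index 8 → [-46, -17, -30, 37, 16, 24, -3, 49, -20]
  -20 < parent 37 at index 3, swap → [-46, -17, -30, -20, 16, 24, -3, 49, 37]
  -20 < parent -17 at index 1, swap → [-46, -20, -30, -17, 16, 24, -3, 49, 37]
extract-min → returns -46:
  remove root -46; move last element 37 to root → [37, -20, -30, -17, 16, 24, -3, 49]
  37 vs smaller child -30 at index 2, swap → [-30, -20, 37, -17, 16, 24, -3, 49]
  37 vs smaller child -3 at index 6, swap → [-30, -20, -3, -17, 16, 24, 37, 49]
extract-min → returns -30:
  remove root -30; move last element 49 to root → [49, -20, -3, -17, 16, 24, 37]
  49 vs smaller child -20 at index 1, swap → [-20, 49, -3, -17, 16, 24, 37]
  49 vs smaller child -17 at index 3, swap → [-20, -17, -3, 49, 16, 24, 37]
insert 12:
  append 12 at index 7 → [-20, -17, -3, 49, 16, 24, 37, 12]
  12 < parent 49 at index 3, swap → [-20, -17, -3, 12, 16, 24, 37, 49]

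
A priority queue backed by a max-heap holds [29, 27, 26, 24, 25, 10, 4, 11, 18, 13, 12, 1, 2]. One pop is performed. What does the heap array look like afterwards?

[27, 25, 26, 24, 13, 10, 4, 11, 18, 2, 12, 1]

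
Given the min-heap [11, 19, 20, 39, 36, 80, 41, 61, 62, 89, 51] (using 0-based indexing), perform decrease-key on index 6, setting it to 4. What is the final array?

set index 6 from 41 to 4 → [11, 19, 20, 39, 36, 80, 4, 61, 62, 89, 51]
4 < parent 20 at index 2, swap → [11, 19, 4, 39, 36, 80, 20, 61, 62, 89, 51]
4 < parent 11 at index 0, swap → [4, 19, 11, 39, 36, 80, 20, 61, 62, 89, 51]

[4, 19, 11, 39, 36, 80, 20, 61, 62, 89, 51]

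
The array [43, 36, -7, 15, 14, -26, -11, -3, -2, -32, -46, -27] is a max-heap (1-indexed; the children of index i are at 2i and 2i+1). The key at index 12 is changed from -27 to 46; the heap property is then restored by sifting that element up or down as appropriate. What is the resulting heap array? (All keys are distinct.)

[46, 36, 43, 15, 14, -7, -11, -3, -2, -32, -46, -26]

set index 12 from -27 to 46 → [43, 36, -7, 15, 14, -26, -11, -3, -2, -32, -46, 46]
46 > parent -26 at index 6, swap → [43, 36, -7, 15, 14, 46, -11, -3, -2, -32, -46, -26]
46 > parent -7 at index 3, swap → [43, 36, 46, 15, 14, -7, -11, -3, -2, -32, -46, -26]
46 > parent 43 at index 1, swap → [46, 36, 43, 15, 14, -7, -11, -3, -2, -32, -46, -26]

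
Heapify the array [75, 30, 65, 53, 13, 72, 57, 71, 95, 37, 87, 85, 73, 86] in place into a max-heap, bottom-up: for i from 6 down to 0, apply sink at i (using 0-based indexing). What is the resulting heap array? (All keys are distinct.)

[95, 87, 86, 71, 75, 85, 65, 30, 53, 37, 13, 72, 73, 57]

sift down from index 6:
  57 vs only child 86 at index 13, swap → [75, 30, 65, 53, 13, 72, 86, 71, 95, 37, 87, 85, 73, 57]
sift down from index 5:
  72 vs larger child 85 at index 11, swap → [75, 30, 65, 53, 13, 85, 86, 71, 95, 37, 87, 72, 73, 57]
sift down from index 4:
  13 vs larger child 87 at index 10, swap → [75, 30, 65, 53, 87, 85, 86, 71, 95, 37, 13, 72, 73, 57]
sift down from index 3:
  53 vs larger child 95 at index 8, swap → [75, 30, 65, 95, 87, 85, 86, 71, 53, 37, 13, 72, 73, 57]
sift down from index 2:
  65 vs larger child 86 at index 6, swap → [75, 30, 86, 95, 87, 85, 65, 71, 53, 37, 13, 72, 73, 57]
sift down from index 1:
  30 vs larger child 95 at index 3, swap → [75, 95, 86, 30, 87, 85, 65, 71, 53, 37, 13, 72, 73, 57]
  30 vs larger child 71 at index 7, swap → [75, 95, 86, 71, 87, 85, 65, 30, 53, 37, 13, 72, 73, 57]
sift down from index 0:
  75 vs larger child 95 at index 1, swap → [95, 75, 86, 71, 87, 85, 65, 30, 53, 37, 13, 72, 73, 57]
  75 vs larger child 87 at index 4, swap → [95, 87, 86, 71, 75, 85, 65, 30, 53, 37, 13, 72, 73, 57]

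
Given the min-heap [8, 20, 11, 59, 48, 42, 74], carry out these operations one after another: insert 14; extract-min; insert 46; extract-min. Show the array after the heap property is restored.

[14, 20, 42, 46, 48, 59, 74]

insert 14:
  append 14 at index 7 → [8, 20, 11, 59, 48, 42, 74, 14]
  14 < parent 59 at index 3, swap → [8, 20, 11, 14, 48, 42, 74, 59]
  14 < parent 20 at index 1, swap → [8, 14, 11, 20, 48, 42, 74, 59]
extract-min → returns 8:
  remove root 8; move last element 59 to root → [59, 14, 11, 20, 48, 42, 74]
  59 vs smaller child 11 at index 2, swap → [11, 14, 59, 20, 48, 42, 74]
  59 vs smaller child 42 at index 5, swap → [11, 14, 42, 20, 48, 59, 74]
insert 46:
  append 46 at index 7 → [11, 14, 42, 20, 48, 59, 74, 46] (no swap needed)
extract-min → returns 11:
  remove root 11; move last element 46 to root → [46, 14, 42, 20, 48, 59, 74]
  46 vs smaller child 14 at index 1, swap → [14, 46, 42, 20, 48, 59, 74]
  46 vs smaller child 20 at index 3, swap → [14, 20, 42, 46, 48, 59, 74]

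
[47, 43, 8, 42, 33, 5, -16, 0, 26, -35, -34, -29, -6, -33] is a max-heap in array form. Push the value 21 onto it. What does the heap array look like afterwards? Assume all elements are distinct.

[47, 43, 21, 42, 33, 5, 8, 0, 26, -35, -34, -29, -6, -33, -16]

append 21 at index 14 → [47, 43, 8, 42, 33, 5, -16, 0, 26, -35, -34, -29, -6, -33, 21]
21 > parent -16 at index 6, swap → [47, 43, 8, 42, 33, 5, 21, 0, 26, -35, -34, -29, -6, -33, -16]
21 > parent 8 at index 2, swap → [47, 43, 21, 42, 33, 5, 8, 0, 26, -35, -34, -29, -6, -33, -16]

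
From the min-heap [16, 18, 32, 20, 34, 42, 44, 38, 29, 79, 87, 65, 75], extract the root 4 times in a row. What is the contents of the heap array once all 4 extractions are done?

extract-min #1 returns 16:
  remove root 16; move last element 75 to root → [75, 18, 32, 20, 34, 42, 44, 38, 29, 79, 87, 65]
  75 vs smaller child 18 at index 1, swap → [18, 75, 32, 20, 34, 42, 44, 38, 29, 79, 87, 65]
  75 vs smaller child 20 at index 3, swap → [18, 20, 32, 75, 34, 42, 44, 38, 29, 79, 87, 65]
  75 vs smaller child 29 at index 8, swap → [18, 20, 32, 29, 34, 42, 44, 38, 75, 79, 87, 65]
extract-min #2 returns 18:
  remove root 18; move last element 65 to root → [65, 20, 32, 29, 34, 42, 44, 38, 75, 79, 87]
  65 vs smaller child 20 at index 1, swap → [20, 65, 32, 29, 34, 42, 44, 38, 75, 79, 87]
  65 vs smaller child 29 at index 3, swap → [20, 29, 32, 65, 34, 42, 44, 38, 75, 79, 87]
  65 vs smaller child 38 at index 7, swap → [20, 29, 32, 38, 34, 42, 44, 65, 75, 79, 87]
extract-min #3 returns 20:
  remove root 20; move last element 87 to root → [87, 29, 32, 38, 34, 42, 44, 65, 75, 79]
  87 vs smaller child 29 at index 1, swap → [29, 87, 32, 38, 34, 42, 44, 65, 75, 79]
  87 vs smaller child 34 at index 4, swap → [29, 34, 32, 38, 87, 42, 44, 65, 75, 79]
  87 vs only child 79 at index 9, swap → [29, 34, 32, 38, 79, 42, 44, 65, 75, 87]
extract-min #4 returns 29:
  remove root 29; move last element 87 to root → [87, 34, 32, 38, 79, 42, 44, 65, 75]
  87 vs smaller child 32 at index 2, swap → [32, 34, 87, 38, 79, 42, 44, 65, 75]
  87 vs smaller child 42 at index 5, swap → [32, 34, 42, 38, 79, 87, 44, 65, 75]

[32, 34, 42, 38, 79, 87, 44, 65, 75]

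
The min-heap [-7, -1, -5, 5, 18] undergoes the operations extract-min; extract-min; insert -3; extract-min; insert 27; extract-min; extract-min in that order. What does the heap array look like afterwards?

extract-min → returns -7:
  remove root -7; move last element 18 to root → [18, -1, -5, 5]
  18 vs smaller child -5 at index 2, swap → [-5, -1, 18, 5]
extract-min → returns -5:
  remove root -5; move last element 5 to root → [5, -1, 18]
  5 vs smaller child -1 at index 1, swap → [-1, 5, 18]
insert -3:
  append -3 at index 3 → [-1, 5, 18, -3]
  -3 < parent 5 at index 1, swap → [-1, -3, 18, 5]
  -3 < parent -1 at index 0, swap → [-3, -1, 18, 5]
extract-min → returns -3:
  remove root -3; move last element 5 to root → [5, -1, 18]
  5 vs smaller child -1 at index 1, swap → [-1, 5, 18]
insert 27:
  append 27 at index 3 → [-1, 5, 18, 27] (no swap needed)
extract-min → returns -1:
  remove root -1; move last element 27 to root → [27, 5, 18]
  27 vs smaller child 5 at index 1, swap → [5, 27, 18]
extract-min → returns 5:
  remove root 5; move last element 18 to root → [18, 27] (no swap needed)

[18, 27]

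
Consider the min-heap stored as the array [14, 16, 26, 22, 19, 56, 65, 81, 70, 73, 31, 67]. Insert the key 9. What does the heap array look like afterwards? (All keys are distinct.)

[9, 16, 14, 22, 19, 26, 65, 81, 70, 73, 31, 67, 56]

append 9 at index 12 → [14, 16, 26, 22, 19, 56, 65, 81, 70, 73, 31, 67, 9]
9 < parent 56 at index 5, swap → [14, 16, 26, 22, 19, 9, 65, 81, 70, 73, 31, 67, 56]
9 < parent 26 at index 2, swap → [14, 16, 9, 22, 19, 26, 65, 81, 70, 73, 31, 67, 56]
9 < parent 14 at index 0, swap → [9, 16, 14, 22, 19, 26, 65, 81, 70, 73, 31, 67, 56]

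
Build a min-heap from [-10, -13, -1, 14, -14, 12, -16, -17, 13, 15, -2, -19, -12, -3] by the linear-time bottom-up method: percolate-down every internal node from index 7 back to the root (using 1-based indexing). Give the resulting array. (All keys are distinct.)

[-19, -17, -16, -13, -14, -12, -10, 14, 13, 15, -2, 12, -1, -3]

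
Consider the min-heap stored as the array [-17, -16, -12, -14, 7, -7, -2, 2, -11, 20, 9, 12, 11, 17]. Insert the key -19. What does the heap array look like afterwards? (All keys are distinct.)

append -19 at index 14 → [-17, -16, -12, -14, 7, -7, -2, 2, -11, 20, 9, 12, 11, 17, -19]
-19 < parent -2 at index 6, swap → [-17, -16, -12, -14, 7, -7, -19, 2, -11, 20, 9, 12, 11, 17, -2]
-19 < parent -12 at index 2, swap → [-17, -16, -19, -14, 7, -7, -12, 2, -11, 20, 9, 12, 11, 17, -2]
-19 < parent -17 at index 0, swap → [-19, -16, -17, -14, 7, -7, -12, 2, -11, 20, 9, 12, 11, 17, -2]

[-19, -16, -17, -14, 7, -7, -12, 2, -11, 20, 9, 12, 11, 17, -2]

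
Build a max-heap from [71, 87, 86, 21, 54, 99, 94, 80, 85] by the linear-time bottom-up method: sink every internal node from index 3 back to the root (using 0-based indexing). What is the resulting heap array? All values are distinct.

sift down from index 3:
  21 vs larger child 85 at index 8, swap → [71, 87, 86, 85, 54, 99, 94, 80, 21]
sift down from index 2:
  86 vs larger child 99 at index 5, swap → [71, 87, 99, 85, 54, 86, 94, 80, 21]
sift down from index 1: already satisfies heap property
sift down from index 0:
  71 vs larger child 99 at index 2, swap → [99, 87, 71, 85, 54, 86, 94, 80, 21]
  71 vs larger child 94 at index 6, swap → [99, 87, 94, 85, 54, 86, 71, 80, 21]

[99, 87, 94, 85, 54, 86, 71, 80, 21]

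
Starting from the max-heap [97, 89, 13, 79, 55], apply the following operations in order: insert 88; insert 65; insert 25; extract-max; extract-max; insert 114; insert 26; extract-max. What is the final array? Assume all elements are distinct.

[88, 79, 65, 26, 55, 13, 25]

insert 88:
  append 88 at index 5 → [97, 89, 13, 79, 55, 88]
  88 > parent 13 at index 2, swap → [97, 89, 88, 79, 55, 13]
insert 65:
  append 65 at index 6 → [97, 89, 88, 79, 55, 13, 65] (no swap needed)
insert 25:
  append 25 at index 7 → [97, 89, 88, 79, 55, 13, 65, 25] (no swap needed)
extract-max → returns 97:
  remove root 97; move last element 25 to root → [25, 89, 88, 79, 55, 13, 65]
  25 vs larger child 89 at index 1, swap → [89, 25, 88, 79, 55, 13, 65]
  25 vs larger child 79 at index 3, swap → [89, 79, 88, 25, 55, 13, 65]
extract-max → returns 89:
  remove root 89; move last element 65 to root → [65, 79, 88, 25, 55, 13]
  65 vs larger child 88 at index 2, swap → [88, 79, 65, 25, 55, 13]
insert 114:
  append 114 at index 6 → [88, 79, 65, 25, 55, 13, 114]
  114 > parent 65 at index 2, swap → [88, 79, 114, 25, 55, 13, 65]
  114 > parent 88 at index 0, swap → [114, 79, 88, 25, 55, 13, 65]
insert 26:
  append 26 at index 7 → [114, 79, 88, 25, 55, 13, 65, 26]
  26 > parent 25 at index 3, swap → [114, 79, 88, 26, 55, 13, 65, 25]
extract-max → returns 114:
  remove root 114; move last element 25 to root → [25, 79, 88, 26, 55, 13, 65]
  25 vs larger child 88 at index 2, swap → [88, 79, 25, 26, 55, 13, 65]
  25 vs larger child 65 at index 6, swap → [88, 79, 65, 26, 55, 13, 25]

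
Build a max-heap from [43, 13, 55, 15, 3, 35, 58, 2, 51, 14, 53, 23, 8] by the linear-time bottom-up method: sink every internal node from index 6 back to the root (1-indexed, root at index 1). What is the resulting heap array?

[58, 53, 55, 51, 14, 35, 43, 2, 15, 13, 3, 23, 8]

sift down from index 6: already satisfies heap property
sift down from index 5:
  3 vs larger child 53 at index 11, swap → [43, 13, 55, 15, 53, 35, 58, 2, 51, 14, 3, 23, 8]
sift down from index 4:
  15 vs larger child 51 at index 9, swap → [43, 13, 55, 51, 53, 35, 58, 2, 15, 14, 3, 23, 8]
sift down from index 3:
  55 vs larger child 58 at index 7, swap → [43, 13, 58, 51, 53, 35, 55, 2, 15, 14, 3, 23, 8]
sift down from index 2:
  13 vs larger child 53 at index 5, swap → [43, 53, 58, 51, 13, 35, 55, 2, 15, 14, 3, 23, 8]
  13 vs larger child 14 at index 10, swap → [43, 53, 58, 51, 14, 35, 55, 2, 15, 13, 3, 23, 8]
sift down from index 1:
  43 vs larger child 58 at index 3, swap → [58, 53, 43, 51, 14, 35, 55, 2, 15, 13, 3, 23, 8]
  43 vs larger child 55 at index 7, swap → [58, 53, 55, 51, 14, 35, 43, 2, 15, 13, 3, 23, 8]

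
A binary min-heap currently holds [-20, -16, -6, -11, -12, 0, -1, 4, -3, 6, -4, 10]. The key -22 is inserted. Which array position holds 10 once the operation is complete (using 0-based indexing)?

11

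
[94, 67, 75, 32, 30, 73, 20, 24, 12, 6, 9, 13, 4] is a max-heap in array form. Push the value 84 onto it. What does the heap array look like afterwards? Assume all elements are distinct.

append 84 at index 13 → [94, 67, 75, 32, 30, 73, 20, 24, 12, 6, 9, 13, 4, 84]
84 > parent 20 at index 6, swap → [94, 67, 75, 32, 30, 73, 84, 24, 12, 6, 9, 13, 4, 20]
84 > parent 75 at index 2, swap → [94, 67, 84, 32, 30, 73, 75, 24, 12, 6, 9, 13, 4, 20]

[94, 67, 84, 32, 30, 73, 75, 24, 12, 6, 9, 13, 4, 20]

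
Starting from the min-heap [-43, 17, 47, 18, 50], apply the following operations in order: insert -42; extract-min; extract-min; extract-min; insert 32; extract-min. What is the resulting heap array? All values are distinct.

insert -42:
  append -42 at index 5 → [-43, 17, 47, 18, 50, -42]
  -42 < parent 47 at index 2, swap → [-43, 17, -42, 18, 50, 47]
extract-min → returns -43:
  remove root -43; move last element 47 to root → [47, 17, -42, 18, 50]
  47 vs smaller child -42 at index 2, swap → [-42, 17, 47, 18, 50]
extract-min → returns -42:
  remove root -42; move last element 50 to root → [50, 17, 47, 18]
  50 vs smaller child 17 at index 1, swap → [17, 50, 47, 18]
  50 vs only child 18 at index 3, swap → [17, 18, 47, 50]
extract-min → returns 17:
  remove root 17; move last element 50 to root → [50, 18, 47]
  50 vs smaller child 18 at index 1, swap → [18, 50, 47]
insert 32:
  append 32 at index 3 → [18, 50, 47, 32]
  32 < parent 50 at index 1, swap → [18, 32, 47, 50]
extract-min → returns 18:
  remove root 18; move last element 50 to root → [50, 32, 47]
  50 vs smaller child 32 at index 1, swap → [32, 50, 47]

[32, 50, 47]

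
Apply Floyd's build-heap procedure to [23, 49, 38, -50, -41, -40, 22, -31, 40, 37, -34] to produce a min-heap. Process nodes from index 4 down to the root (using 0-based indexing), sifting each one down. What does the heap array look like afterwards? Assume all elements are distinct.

[-50, -41, -40, -31, -34, 38, 22, 49, 40, 37, 23]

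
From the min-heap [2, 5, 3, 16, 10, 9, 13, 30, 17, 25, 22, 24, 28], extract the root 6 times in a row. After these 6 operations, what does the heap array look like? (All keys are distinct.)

[16, 17, 24, 30, 22, 25, 28]

extract-min #1 returns 2:
  remove root 2; move last element 28 to root → [28, 5, 3, 16, 10, 9, 13, 30, 17, 25, 22, 24]
  28 vs smaller child 3 at index 2, swap → [3, 5, 28, 16, 10, 9, 13, 30, 17, 25, 22, 24]
  28 vs smaller child 9 at index 5, swap → [3, 5, 9, 16, 10, 28, 13, 30, 17, 25, 22, 24]
  28 vs only child 24 at index 11, swap → [3, 5, 9, 16, 10, 24, 13, 30, 17, 25, 22, 28]
extract-min #2 returns 3:
  remove root 3; move last element 28 to root → [28, 5, 9, 16, 10, 24, 13, 30, 17, 25, 22]
  28 vs smaller child 5 at index 1, swap → [5, 28, 9, 16, 10, 24, 13, 30, 17, 25, 22]
  28 vs smaller child 10 at index 4, swap → [5, 10, 9, 16, 28, 24, 13, 30, 17, 25, 22]
  28 vs smaller child 22 at index 10, swap → [5, 10, 9, 16, 22, 24, 13, 30, 17, 25, 28]
extract-min #3 returns 5:
  remove root 5; move last element 28 to root → [28, 10, 9, 16, 22, 24, 13, 30, 17, 25]
  28 vs smaller child 9 at index 2, swap → [9, 10, 28, 16, 22, 24, 13, 30, 17, 25]
  28 vs smaller child 13 at index 6, swap → [9, 10, 13, 16, 22, 24, 28, 30, 17, 25]
extract-min #4 returns 9:
  remove root 9; move last element 25 to root → [25, 10, 13, 16, 22, 24, 28, 30, 17]
  25 vs smaller child 10 at index 1, swap → [10, 25, 13, 16, 22, 24, 28, 30, 17]
  25 vs smaller child 16 at index 3, swap → [10, 16, 13, 25, 22, 24, 28, 30, 17]
  25 vs smaller child 17 at index 8, swap → [10, 16, 13, 17, 22, 24, 28, 30, 25]
extract-min #5 returns 10:
  remove root 10; move last element 25 to root → [25, 16, 13, 17, 22, 24, 28, 30]
  25 vs smaller child 13 at index 2, swap → [13, 16, 25, 17, 22, 24, 28, 30]
  25 vs smaller child 24 at index 5, swap → [13, 16, 24, 17, 22, 25, 28, 30]
extract-min #6 returns 13:
  remove root 13; move last element 30 to root → [30, 16, 24, 17, 22, 25, 28]
  30 vs smaller child 16 at index 1, swap → [16, 30, 24, 17, 22, 25, 28]
  30 vs smaller child 17 at index 3, swap → [16, 17, 24, 30, 22, 25, 28]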